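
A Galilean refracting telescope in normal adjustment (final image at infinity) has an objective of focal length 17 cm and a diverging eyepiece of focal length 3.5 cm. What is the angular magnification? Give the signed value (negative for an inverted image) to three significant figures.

4.86

M = -f_obj/f_eye = -17/(-3.5) = 4.857.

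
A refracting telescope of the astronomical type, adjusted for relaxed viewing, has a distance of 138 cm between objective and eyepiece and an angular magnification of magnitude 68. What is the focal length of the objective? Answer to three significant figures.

In normal adjustment the tube length equals f_obj + f_eye and |M| = f_obj/f_eye.
So f_obj = 68 f_eye and 68 f_eye + f_eye = 138 cm, giving f_eye = 138/69 = 2.000 cm and f_obj = 136.000 cm.

136 cm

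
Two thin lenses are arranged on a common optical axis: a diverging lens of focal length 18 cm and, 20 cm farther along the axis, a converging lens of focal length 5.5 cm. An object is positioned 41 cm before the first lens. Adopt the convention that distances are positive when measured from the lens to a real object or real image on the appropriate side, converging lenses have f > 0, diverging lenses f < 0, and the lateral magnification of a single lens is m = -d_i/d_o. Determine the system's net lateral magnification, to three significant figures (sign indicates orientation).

Lens 1: 1/d_i1 = 1/f_1 - 1/d_o1 = 1/(-18) - 1/41 = -0.07995 cm^-1, so d_i1 = -12.508 cm.
m_1 = -(-12.508)/41 = 0.3051.
With d_i1 < 0 the first image is virtual and lies on the object side; the object distance for lens 2 is d_o2 = 20 - (-12.508) = 32.508 cm.
Lens 2: 1/d_i2 = 1/f_2 - 1/d_o2 = 1/5.5 - 1/(32.508) = 0.15106 cm^-1, so d_i2 = 6.620 cm.
m_2 = -(6.620)/(32.508) = -0.2036.
Total m = m_1 x m_2 = (0.3051)(-0.2036) = -0.0621.

-0.0621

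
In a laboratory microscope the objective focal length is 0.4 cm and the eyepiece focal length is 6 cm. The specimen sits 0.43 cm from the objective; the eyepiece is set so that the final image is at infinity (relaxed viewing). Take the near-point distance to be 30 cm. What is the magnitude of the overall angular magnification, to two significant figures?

67

Objective: 1/d_i = 1/f_obj - 1/d_o = 1/0.4 - 1/0.43 = 0.17442 cm^-1, so d_i = 5.733 cm.
m_obj = -d_i/d_o = -5.733/0.43 = -13.333.
Eyepiece angular magnification (image at infinity): M_eye = D/f_e = 30/6 = 5.000.
Overall M = m_obj x M_eye = (-13.333)(5.000) = -66.67.
|M| = 66.67.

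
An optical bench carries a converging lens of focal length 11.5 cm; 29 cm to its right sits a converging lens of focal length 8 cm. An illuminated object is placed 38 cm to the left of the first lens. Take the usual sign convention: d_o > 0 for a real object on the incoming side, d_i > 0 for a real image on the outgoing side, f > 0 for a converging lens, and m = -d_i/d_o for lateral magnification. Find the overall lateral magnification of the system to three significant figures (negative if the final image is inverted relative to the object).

Lens 1: 1/d_i1 = 1/f_1 - 1/d_o1 = 1/11.5 - 1/38 = 0.06064 cm^-1, so d_i1 = 16.491 cm.
m_1 = -(16.491)/38 = -0.4340.
That image sits 12.509 cm in front of the second lens, so d_o2 = 12.509 cm.
Lens 2: 1/d_i2 = 1/f_2 - 1/d_o2 = 1/8 - 1/(12.509) = 0.04506 cm^-1, so d_i2 = 22.192 cm.
m_2 = -(22.192)/(12.509) = -1.7741.
Overall magnification: m = m_1 m_2 = 0.7699.

0.770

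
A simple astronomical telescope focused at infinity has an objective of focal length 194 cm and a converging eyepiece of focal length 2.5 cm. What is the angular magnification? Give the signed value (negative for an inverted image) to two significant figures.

M = -f_obj/f_eye = -194/(2.5) = -77.600.

-78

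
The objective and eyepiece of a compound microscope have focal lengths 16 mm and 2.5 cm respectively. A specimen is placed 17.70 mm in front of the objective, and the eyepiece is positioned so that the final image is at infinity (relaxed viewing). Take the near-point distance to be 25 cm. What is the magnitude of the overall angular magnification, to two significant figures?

Convert to cm: f_obj = 16 mm = 1.6 cm; d_o = 17.70 mm = 1.77 cm.
Objective: 1/d_i = 1/f_obj - 1/d_o = 1/1.6 - 1/1.77 = 0.06003 cm^-1, so d_i = 16.659 cm.
m_obj = -d_i/d_o = -16.659/1.77 = -9.412.
Eyepiece angular magnification (image at infinity): M_eye = D/f_e = 25/2.5 = 10.000.
Overall M = m_obj x M_eye = (-9.412)(10.000) = -94.12.
|M| = 94.12.

94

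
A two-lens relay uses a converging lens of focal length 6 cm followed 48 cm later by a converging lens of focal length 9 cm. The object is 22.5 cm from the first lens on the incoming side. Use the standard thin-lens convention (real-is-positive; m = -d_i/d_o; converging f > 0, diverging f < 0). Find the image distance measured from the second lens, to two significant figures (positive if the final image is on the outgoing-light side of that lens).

12 cm

First lens: d_i1 = 1/(1/6 - 1/22.5) = 8.182 cm.
That image sits 39.818 cm in front of the second lens, so d_o2 = 39.818 cm.
Second lens: d_i2 = 1/(1/9 - 1/(39.818)) = 11.628 cm.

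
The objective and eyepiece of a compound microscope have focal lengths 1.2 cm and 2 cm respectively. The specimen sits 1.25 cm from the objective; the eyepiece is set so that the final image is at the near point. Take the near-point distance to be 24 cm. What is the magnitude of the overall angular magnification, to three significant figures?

312

Objective: 1/d_i = 1/f_obj - 1/d_o = 1/1.2 - 1/1.25 = 0.03333 cm^-1, so d_i = 30.000 cm.
m_obj = -d_i/d_o = -30.000/1.25 = -24.000.
Eyepiece angular magnification (image at near point): M_eye = 1 + D/f_e = 1 + 24/2 = 13.000.
Overall M = m_obj x M_eye = (-24.000)(13.000) = -312.00.
|M| = 312.00.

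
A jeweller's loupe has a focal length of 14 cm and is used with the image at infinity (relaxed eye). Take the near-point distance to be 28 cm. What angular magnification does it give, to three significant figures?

M = D/f = 28/14 = 2.000.

2.00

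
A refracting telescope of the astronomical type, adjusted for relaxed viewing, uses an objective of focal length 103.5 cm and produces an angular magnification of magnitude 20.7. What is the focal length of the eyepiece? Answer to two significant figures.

5.0 cm

|M| = f_obj/f_eye, so f_eye = f_obj/|M| = 103.5/20.7 = 5.000 cm.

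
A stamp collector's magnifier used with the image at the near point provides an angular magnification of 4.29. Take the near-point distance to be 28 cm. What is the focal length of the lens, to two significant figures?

For the image at the near point, M = 1 + D/f.
f = D/(M - 1) = 28/(4.29 - 1) = 8.511 cm.

8.5 cm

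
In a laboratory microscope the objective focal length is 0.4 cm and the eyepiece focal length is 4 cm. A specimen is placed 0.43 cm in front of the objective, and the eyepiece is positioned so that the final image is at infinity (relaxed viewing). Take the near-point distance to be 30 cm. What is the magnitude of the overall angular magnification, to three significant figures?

100

Objective: 1/d_i = 1/f_obj - 1/d_o = 1/0.4 - 1/0.43 = 0.17442 cm^-1, so d_i = 5.733 cm.
m_obj = -d_i/d_o = -5.733/0.43 = -13.333.
Eyepiece angular magnification (image at infinity): M_eye = D/f_e = 30/4 = 7.500.
Overall M = m_obj x M_eye = (-13.333)(7.500) = -100.00.
|M| = 100.00.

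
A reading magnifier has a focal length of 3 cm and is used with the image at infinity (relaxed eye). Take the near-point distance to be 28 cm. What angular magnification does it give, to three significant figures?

M = D/f = 28/3 = 9.333.

9.33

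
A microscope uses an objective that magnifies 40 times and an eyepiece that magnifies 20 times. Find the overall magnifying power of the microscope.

800

The overall magnification of a compound microscope is the product of the objective and eyepiece magnifications:
M = M_obj x M_eye = 40 x 20 = 800.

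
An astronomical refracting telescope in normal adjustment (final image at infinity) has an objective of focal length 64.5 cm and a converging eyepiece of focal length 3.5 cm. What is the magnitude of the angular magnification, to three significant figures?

|M| = f_obj/|f_eye| = 64.5/3.5 = 18.429.

18.4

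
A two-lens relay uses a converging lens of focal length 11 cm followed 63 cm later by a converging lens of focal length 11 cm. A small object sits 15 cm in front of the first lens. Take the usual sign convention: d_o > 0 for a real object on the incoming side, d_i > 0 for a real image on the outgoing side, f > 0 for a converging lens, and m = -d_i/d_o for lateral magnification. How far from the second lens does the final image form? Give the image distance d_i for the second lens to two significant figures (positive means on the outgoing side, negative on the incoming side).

First lens: d_i1 = 1/(1/11 - 1/15) = 41.250 cm.
Object distance for lens 2: d_o2 = 63 - 41.250 = 21.750 cm.
Second lens: d_i2 = 1/(1/11 - 1/(21.750)) = 22.256 cm.

22 cm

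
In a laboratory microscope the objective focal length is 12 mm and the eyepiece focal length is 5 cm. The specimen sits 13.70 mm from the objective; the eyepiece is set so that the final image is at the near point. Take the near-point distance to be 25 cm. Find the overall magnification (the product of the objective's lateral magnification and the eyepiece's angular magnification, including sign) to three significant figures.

-42.4

Convert to cm: f_obj = 12 mm = 1.2 cm; d_o = 13.70 mm = 1.37 cm.
Objective: 1/d_i = 1/f_obj - 1/d_o = 1/1.2 - 1/1.37 = 0.10341 cm^-1, so d_i = 9.671 cm.
m_obj = -d_i/d_o = -9.671/1.37 = -7.059.
Eyepiece angular magnification (image at near point): M_eye = 1 + D/f_e = 1 + 25/5 = 6.000.
Overall M = m_obj x M_eye = (-7.059)(6.000) = -42.35.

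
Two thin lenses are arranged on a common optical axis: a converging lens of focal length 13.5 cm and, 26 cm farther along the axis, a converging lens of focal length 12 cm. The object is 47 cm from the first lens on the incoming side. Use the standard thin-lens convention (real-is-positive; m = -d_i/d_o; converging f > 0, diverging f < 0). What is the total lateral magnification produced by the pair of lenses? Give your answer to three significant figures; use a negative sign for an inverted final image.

Applying the thin-lens equation to the first lens, 1/13.5 = 1/47 + 1/d_i1, which gives d_i1 = 18.940 cm.
Its lateral magnification is m_1 = -d_i1/d_o1 = -(18.940)/47 = -0.4030.
The intermediate image is 18.940 cm to the right of lens 1, so d_o2 = L - d_i1 = 26 - 18.940 = 7.060 cm.
Applying the thin-lens equation again with f_2 = 12 cm and d_o2 = 7.060 cm gives d_i2 = -17.148 cm.
m_2 = -(-17.148)/(7.060) = 2.4290.
Total m = m_1 x m_2 = (-0.4030)(2.4290) = -0.9789.

-0.979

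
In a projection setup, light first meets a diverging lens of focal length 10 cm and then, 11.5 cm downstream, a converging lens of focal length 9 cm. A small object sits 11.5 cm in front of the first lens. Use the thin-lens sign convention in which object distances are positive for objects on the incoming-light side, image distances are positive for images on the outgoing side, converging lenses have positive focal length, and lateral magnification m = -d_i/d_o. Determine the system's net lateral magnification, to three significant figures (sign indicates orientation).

-0.533

Applying the thin-lens equation to the first lens, 1/(-10) = 1/11.5 + 1/d_i1, which gives d_i1 = -5.349 cm.
Its lateral magnification is m_1 = -d_i1/d_o1 = -(-5.349)/11.5 = 0.4651.
The intermediate image is virtual, 5.349 cm to the left of lens 1, so d_o2 = L - d_i1 = 11.5 - (-5.349) = 16.849 cm.
Applying the thin-lens equation again with f_2 = 9 cm and d_o2 = 16.849 cm gives d_i2 = 19.320 cm.
m_2 = -(19.320)/(16.849) = -1.1467.
Total m = m_1 x m_2 = (0.4651)(-1.1467) = -0.5333.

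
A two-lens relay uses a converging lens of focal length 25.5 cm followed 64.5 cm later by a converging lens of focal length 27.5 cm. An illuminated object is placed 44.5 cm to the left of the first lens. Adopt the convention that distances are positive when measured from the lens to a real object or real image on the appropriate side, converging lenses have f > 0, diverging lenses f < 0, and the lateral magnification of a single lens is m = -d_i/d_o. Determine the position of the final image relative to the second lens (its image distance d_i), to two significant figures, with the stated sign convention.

Lens 1: 1/d_i1 = 1/f_1 - 1/d_o1 = 1/25.5 - 1/44.5 = 0.01674 cm^-1, so d_i1 = 59.724 cm.
That image sits 4.776 cm in front of the second lens, so d_o2 = 4.776 cm.
Lens 2: 1/d_i2 = 1/f_2 - 1/d_o2 = 1/27.5 - 1/(4.776) = -0.17300 cm^-1, so d_i2 = -5.780 cm.

-5.8 cm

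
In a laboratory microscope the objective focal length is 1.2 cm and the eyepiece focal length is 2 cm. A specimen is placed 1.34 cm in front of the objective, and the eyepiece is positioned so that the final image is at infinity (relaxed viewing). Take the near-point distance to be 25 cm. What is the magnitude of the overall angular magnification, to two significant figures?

110

Objective: 1/d_i = 1/f_obj - 1/d_o = 1/1.2 - 1/1.34 = 0.08706 cm^-1, so d_i = 11.486 cm.
m_obj = -d_i/d_o = -11.486/1.34 = -8.571.
Eyepiece angular magnification (image at infinity): M_eye = D/f_e = 25/2 = 12.500.
Overall M = m_obj x M_eye = (-8.571)(12.500) = -107.14.
|M| = 107.14.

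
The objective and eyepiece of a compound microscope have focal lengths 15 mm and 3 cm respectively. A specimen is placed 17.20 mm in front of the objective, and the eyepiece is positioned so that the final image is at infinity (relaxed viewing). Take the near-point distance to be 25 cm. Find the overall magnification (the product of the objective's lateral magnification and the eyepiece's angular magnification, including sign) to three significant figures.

Convert to cm: f_obj = 15 mm = 1.5 cm; d_o = 17.20 mm = 1.72 cm.
Objective: 1/d_i = 1/f_obj - 1/d_o = 1/1.5 - 1/1.72 = 0.08527 cm^-1, so d_i = 11.727 cm.
m_obj = -d_i/d_o = -11.727/1.72 = -6.818.
Eyepiece angular magnification (image at infinity): M_eye = D/f_e = 25/3 = 8.333.
Overall M = m_obj x M_eye = (-6.818)(8.333) = -56.82.

-56.8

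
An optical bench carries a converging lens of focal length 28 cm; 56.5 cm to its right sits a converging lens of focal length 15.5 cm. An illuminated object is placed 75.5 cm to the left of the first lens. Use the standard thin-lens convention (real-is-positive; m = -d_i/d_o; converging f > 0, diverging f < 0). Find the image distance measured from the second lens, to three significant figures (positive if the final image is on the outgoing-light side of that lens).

Applying the thin-lens equation to the first lens, 1/28 = 1/75.5 + 1/d_i1, which gives d_i1 = 44.505 cm.
Object distance for lens 2: d_o2 = 56.5 - 44.505 = 11.995 cm.
Applying the thin-lens equation again with f_2 = 15.5 cm and d_o2 = 11.995 cm gives d_i2 = -53.040 cm.

-53.0 cm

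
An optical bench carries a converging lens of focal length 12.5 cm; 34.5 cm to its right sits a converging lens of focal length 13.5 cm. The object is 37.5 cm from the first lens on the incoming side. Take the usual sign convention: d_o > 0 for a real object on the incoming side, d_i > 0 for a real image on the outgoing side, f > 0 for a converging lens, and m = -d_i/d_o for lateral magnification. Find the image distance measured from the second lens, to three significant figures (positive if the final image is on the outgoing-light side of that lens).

Lens 1: 1/d_i1 = 1/f_1 - 1/d_o1 = 1/12.5 - 1/37.5 = 0.05333 cm^-1, so d_i1 = 18.750 cm.
Object distance for lens 2: d_o2 = 34.5 - 18.750 = 15.750 cm.
Lens 2: 1/d_i2 = 1/f_2 - 1/d_o2 = 1/13.5 - 1/(15.750) = 0.01058 cm^-1, so d_i2 = 94.500 cm.

94.5 cm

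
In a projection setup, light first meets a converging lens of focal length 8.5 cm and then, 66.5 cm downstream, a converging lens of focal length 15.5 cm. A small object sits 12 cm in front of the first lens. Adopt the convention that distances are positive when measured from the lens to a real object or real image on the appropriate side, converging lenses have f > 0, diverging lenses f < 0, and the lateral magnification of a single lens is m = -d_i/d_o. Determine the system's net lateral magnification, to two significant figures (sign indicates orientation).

1.7

First lens: d_i1 = 1/(1/8.5 - 1/12) = 29.143 cm.
m_1 = -(29.143)/12 = -2.4286.
That image sits 37.357 cm in front of the second lens, so d_o2 = 37.357 cm.
Second lens: d_i2 = 1/(1/15.5 - 1/(37.357)) = 26.492 cm.
m_2 = -(26.492)/(37.357) = -0.7092.
Overall magnification: m = m_1 m_2 = 1.7222.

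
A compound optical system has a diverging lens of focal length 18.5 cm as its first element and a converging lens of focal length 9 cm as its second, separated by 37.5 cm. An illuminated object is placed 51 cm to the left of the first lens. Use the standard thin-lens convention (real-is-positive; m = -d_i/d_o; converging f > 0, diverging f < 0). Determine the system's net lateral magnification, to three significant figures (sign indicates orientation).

-0.0569

Lens 1: 1/d_i1 = 1/f_1 - 1/d_o1 = 1/(-18.5) - 1/51 = -0.07366 cm^-1, so d_i1 = -13.576 cm.
m_1 = -(-13.576)/51 = 0.2662.
The intermediate image is virtual, 13.576 cm to the left of lens 1, so d_o2 = L - d_i1 = 37.5 - (-13.576) = 51.076 cm.
Lens 2: 1/d_i2 = 1/f_2 - 1/d_o2 = 1/9 - 1/(51.076) = 0.09153 cm^-1, so d_i2 = 10.925 cm.
m_2 = -(10.925)/(51.076) = -0.2139.
Total m = m_1 x m_2 = (0.2662)(-0.2139) = -0.0569.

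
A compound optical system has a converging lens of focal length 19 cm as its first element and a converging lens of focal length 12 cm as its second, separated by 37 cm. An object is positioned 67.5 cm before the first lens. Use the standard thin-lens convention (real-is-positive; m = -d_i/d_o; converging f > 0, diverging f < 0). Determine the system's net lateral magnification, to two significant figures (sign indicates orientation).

First lens: d_i1 = 1/(1/19 - 1/67.5) = 26.443 cm.
m_1 = -(26.443)/67.5 = -0.3918.
Object distance for lens 2: d_o2 = 37 - 26.443 = 10.557 cm.
Second lens: d_i2 = 1/(1/12 - 1/(10.557)) = -87.771 cm.
m_2 = -(-87.771)/(10.557) = 8.3143.
Total m = m_1 x m_2 = (-0.3918)(8.3143) = -3.2571.

-3.3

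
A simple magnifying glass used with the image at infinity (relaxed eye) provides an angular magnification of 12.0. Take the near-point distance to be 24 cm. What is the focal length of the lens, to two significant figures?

2.0 cm

For the image at infinity, M = D/f.
f = D/M = 24/12.0 = 2.000 cm.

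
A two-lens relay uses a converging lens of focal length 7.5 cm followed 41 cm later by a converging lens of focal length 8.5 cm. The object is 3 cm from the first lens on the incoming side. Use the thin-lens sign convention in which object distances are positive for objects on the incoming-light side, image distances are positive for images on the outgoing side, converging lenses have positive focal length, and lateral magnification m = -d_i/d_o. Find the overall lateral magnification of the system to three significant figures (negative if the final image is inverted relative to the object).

First lens: d_i1 = 1/(1/7.5 - 1/3) = -5.000 cm.
m_1 = -(-5.000)/3 = 1.6667.
The intermediate image is virtual, 5.000 cm to the left of lens 1, so d_o2 = L - d_i1 = 41 - (-5.000) = 46.000 cm.
Second lens: d_i2 = 1/(1/8.5 - 1/(46.000)) = 10.427 cm.
m_2 = -(10.427)/(46.000) = -0.2267.
Overall magnification: m = m_1 m_2 = -0.3778.

-0.378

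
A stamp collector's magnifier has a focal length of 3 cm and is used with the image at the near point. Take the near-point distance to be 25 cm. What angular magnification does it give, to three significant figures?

9.33

M = 1 + D/f = 1 + 25/3 = 9.333.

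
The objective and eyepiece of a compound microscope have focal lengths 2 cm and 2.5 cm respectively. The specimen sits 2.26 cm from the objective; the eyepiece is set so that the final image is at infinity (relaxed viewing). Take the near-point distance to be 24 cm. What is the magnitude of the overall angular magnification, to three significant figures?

73.8

Objective: 1/d_i = 1/f_obj - 1/d_o = 1/2 - 1/2.26 = 0.05752 cm^-1, so d_i = 17.385 cm.
m_obj = -d_i/d_o = -17.385/2.26 = -7.692.
Eyepiece angular magnification (image at infinity): M_eye = D/f_e = 24/2.5 = 9.600.
Overall M = m_obj x M_eye = (-7.692)(9.600) = -73.85.
|M| = 73.85.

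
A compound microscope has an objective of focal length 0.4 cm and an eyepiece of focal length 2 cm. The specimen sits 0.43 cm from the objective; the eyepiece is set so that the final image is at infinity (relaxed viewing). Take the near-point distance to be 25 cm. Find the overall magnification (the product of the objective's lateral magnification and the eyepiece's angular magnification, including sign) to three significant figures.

Objective: 1/d_i = 1/f_obj - 1/d_o = 1/0.4 - 1/0.43 = 0.17442 cm^-1, so d_i = 5.733 cm.
m_obj = -d_i/d_o = -5.733/0.43 = -13.333.
Eyepiece angular magnification (image at infinity): M_eye = D/f_e = 25/2 = 12.500.
Overall M = m_obj x M_eye = (-13.333)(12.500) = -166.67.

-167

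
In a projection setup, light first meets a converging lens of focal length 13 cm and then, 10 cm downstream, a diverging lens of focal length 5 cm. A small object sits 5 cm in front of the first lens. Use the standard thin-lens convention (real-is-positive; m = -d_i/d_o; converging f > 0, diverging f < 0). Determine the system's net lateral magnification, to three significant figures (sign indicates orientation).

0.351

Lens 1: 1/d_i1 = 1/f_1 - 1/d_o1 = 1/13 - 1/5 = -0.12308 cm^-1, so d_i1 = -8.125 cm.
m_1 = -(-8.125)/5 = 1.6250.
With d_i1 < 0 the first image is virtual and lies on the object side; the object distance for lens 2 is d_o2 = 10 - (-8.125) = 18.125 cm.
Lens 2: 1/d_i2 = 1/f_2 - 1/d_o2 = 1/(-5) - 1/(18.125) = -0.25517 cm^-1, so d_i2 = -3.919 cm.
m_2 = -(-3.919)/(18.125) = 0.2162.
Overall magnification: m = m_1 m_2 = 0.3514.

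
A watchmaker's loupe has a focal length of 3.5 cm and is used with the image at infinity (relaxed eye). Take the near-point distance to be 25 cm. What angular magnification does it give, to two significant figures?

7.1

M = D/f = 25/3.5 = 7.143.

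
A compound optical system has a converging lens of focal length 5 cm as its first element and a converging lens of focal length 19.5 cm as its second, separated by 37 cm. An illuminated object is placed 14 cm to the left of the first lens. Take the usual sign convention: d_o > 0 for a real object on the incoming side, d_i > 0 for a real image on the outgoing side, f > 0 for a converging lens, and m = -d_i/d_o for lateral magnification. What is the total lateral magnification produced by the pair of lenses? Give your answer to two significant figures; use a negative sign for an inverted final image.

1.1

Lens 1: 1/d_i1 = 1/f_1 - 1/d_o1 = 1/5 - 1/14 = 0.12857 cm^-1, so d_i1 = 7.778 cm.
m_1 = -(7.778)/14 = -0.5556.
That image sits 29.222 cm in front of the second lens, so d_o2 = 29.222 cm.
Lens 2: 1/d_i2 = 1/f_2 - 1/d_o2 = 1/19.5 - 1/(29.222) = 0.01706 cm^-1, so d_i2 = 58.611 cm.
m_2 = -(58.611)/(29.222) = -2.0057.
Overall magnification: m = m_1 m_2 = 1.1143.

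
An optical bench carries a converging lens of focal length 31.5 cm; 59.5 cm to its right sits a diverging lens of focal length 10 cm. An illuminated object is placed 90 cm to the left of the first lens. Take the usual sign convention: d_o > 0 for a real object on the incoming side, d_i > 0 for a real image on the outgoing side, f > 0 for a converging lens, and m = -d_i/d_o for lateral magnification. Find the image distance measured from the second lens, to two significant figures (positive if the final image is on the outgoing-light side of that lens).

Lens 1: 1/d_i1 = 1/f_1 - 1/d_o1 = 1/31.5 - 1/90 = 0.02063 cm^-1, so d_i1 = 48.462 cm.
Object distance for lens 2: d_o2 = 59.5 - 48.462 = 11.038 cm.
Lens 2: 1/d_i2 = 1/f_2 - 1/d_o2 = 1/(-10) - 1/(11.038) = -0.19059 cm^-1, so d_i2 = -5.247 cm.

-5.2 cm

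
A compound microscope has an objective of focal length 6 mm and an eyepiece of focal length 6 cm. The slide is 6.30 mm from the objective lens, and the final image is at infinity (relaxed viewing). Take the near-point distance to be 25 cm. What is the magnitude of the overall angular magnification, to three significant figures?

Convert to cm: f_obj = 6 mm = 0.6 cm; d_o = 6.30 mm = 0.63 cm.
Objective: 1/d_i = 1/f_obj - 1/d_o = 1/0.6 - 1/0.63 = 0.07937 cm^-1, so d_i = 12.600 cm.
m_obj = -d_i/d_o = -12.600/0.63 = -20.000.
Eyepiece angular magnification (image at infinity): M_eye = D/f_e = 25/6 = 4.167.
Overall M = m_obj x M_eye = (-20.000)(4.167) = -83.33.
|M| = 83.33.

83.3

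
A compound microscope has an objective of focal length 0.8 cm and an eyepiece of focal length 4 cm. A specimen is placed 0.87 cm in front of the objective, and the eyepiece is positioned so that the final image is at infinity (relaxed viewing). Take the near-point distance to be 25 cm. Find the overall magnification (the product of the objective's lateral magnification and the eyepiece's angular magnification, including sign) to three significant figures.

-71.4

Objective: 1/d_i = 1/f_obj - 1/d_o = 1/0.8 - 1/0.87 = 0.10057 cm^-1, so d_i = 9.943 cm.
m_obj = -d_i/d_o = -9.943/0.87 = -11.429.
Eyepiece angular magnification (image at infinity): M_eye = D/f_e = 25/4 = 6.250.
Overall M = m_obj x M_eye = (-11.429)(6.250) = -71.43.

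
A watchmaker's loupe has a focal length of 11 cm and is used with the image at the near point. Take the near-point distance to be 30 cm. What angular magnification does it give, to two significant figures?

M = 1 + D/f = 1 + 30/11 = 3.727.

3.7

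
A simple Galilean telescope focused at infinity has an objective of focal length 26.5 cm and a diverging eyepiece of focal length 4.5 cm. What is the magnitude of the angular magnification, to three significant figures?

5.89

|M| = f_obj/|f_eye| = 26.5/4.5 = 5.889.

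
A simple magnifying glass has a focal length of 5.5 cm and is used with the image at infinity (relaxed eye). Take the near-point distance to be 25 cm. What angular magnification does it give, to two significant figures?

M = D/f = 25/5.5 = 4.545.

4.5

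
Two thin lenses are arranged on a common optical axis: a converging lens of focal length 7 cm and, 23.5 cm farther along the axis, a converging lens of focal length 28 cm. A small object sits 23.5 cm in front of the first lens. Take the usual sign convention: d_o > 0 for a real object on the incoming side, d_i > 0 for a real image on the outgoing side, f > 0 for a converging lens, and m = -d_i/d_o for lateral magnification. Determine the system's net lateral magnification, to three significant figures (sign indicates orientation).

-0.821

First lens: d_i1 = 1/(1/7 - 1/23.5) = 9.970 cm.
m_1 = -(9.970)/23.5 = -0.4242.
The intermediate image is 9.970 cm to the right of lens 1, so d_o2 = L - d_i1 = 23.5 - 9.970 = 13.530 cm.
Second lens: d_i2 = 1/(1/28 - 1/(13.530)) = -26.182 cm.
m_2 = -(-26.182)/(13.530) = 1.9351.
The system's lateral magnification is m_1 m_2 = (-0.4242)(1.9351) = -0.8209.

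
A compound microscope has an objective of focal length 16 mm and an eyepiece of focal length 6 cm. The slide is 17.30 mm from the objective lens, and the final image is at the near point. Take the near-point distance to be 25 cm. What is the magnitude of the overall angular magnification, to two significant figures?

64

Convert to cm: f_obj = 16 mm = 1.6 cm; d_o = 17.30 mm = 1.73 cm.
Objective: 1/d_i = 1/f_obj - 1/d_o = 1/1.6 - 1/1.73 = 0.04697 cm^-1, so d_i = 21.292 cm.
m_obj = -d_i/d_o = -21.292/1.73 = -12.308.
Eyepiece angular magnification (image at near point): M_eye = 1 + D/f_e = 1 + 25/6 = 5.167.
Overall M = m_obj x M_eye = (-12.308)(5.167) = -63.59.
|M| = 63.59.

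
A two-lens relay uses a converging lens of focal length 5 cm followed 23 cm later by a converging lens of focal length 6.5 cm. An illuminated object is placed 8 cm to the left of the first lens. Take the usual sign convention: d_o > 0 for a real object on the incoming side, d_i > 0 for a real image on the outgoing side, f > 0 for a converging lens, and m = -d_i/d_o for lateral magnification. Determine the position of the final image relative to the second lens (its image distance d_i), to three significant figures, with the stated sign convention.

Lens 1: 1/d_i1 = 1/f_1 - 1/d_o1 = 1/5 - 1/8 = 0.07500 cm^-1, so d_i1 = 13.333 cm.
That image sits 9.667 cm in front of the second lens, so d_o2 = 9.667 cm.
Lens 2: 1/d_i2 = 1/f_2 - 1/d_o2 = 1/6.5 - 1/(9.667) = 0.05040 cm^-1, so d_i2 = 19.842 cm.

19.8 cm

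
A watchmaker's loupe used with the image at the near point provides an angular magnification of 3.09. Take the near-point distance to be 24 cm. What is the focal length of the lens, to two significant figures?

11 cm

For the image at the near point, M = 1 + D/f.
f = D/(M - 1) = 24/(3.09 - 1) = 11.483 cm.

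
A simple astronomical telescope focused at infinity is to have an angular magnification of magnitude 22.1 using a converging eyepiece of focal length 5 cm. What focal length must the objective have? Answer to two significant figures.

110 cm

|M| = f_obj/|f_eye|, so f_obj = |M| x |f_eye| = 22.1 x 5 = 110.500 cm.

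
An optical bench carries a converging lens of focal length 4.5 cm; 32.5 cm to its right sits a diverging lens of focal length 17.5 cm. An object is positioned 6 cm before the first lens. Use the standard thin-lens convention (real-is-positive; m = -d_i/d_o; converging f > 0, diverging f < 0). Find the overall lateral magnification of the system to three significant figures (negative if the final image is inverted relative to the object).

First lens: d_i1 = 1/(1/4.5 - 1/6) = 18.000 cm.
m_1 = -(18.000)/6 = -3.0000.
Object distance for lens 2: d_o2 = 32.5 - 18.000 = 14.500 cm.
Second lens: d_i2 = 1/(1/(-17.5) - 1/(14.500)) = -7.930 cm.
m_2 = -(-7.930)/(14.500) = 0.5469.
Overall magnification: m = m_1 m_2 = -1.6406.

-1.64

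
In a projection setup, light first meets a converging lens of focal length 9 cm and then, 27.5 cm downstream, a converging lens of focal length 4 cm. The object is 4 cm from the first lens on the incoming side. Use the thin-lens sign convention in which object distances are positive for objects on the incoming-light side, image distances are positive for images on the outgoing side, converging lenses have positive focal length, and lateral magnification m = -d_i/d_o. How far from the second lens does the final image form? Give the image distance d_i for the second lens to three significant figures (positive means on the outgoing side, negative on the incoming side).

4.52 cm

Lens 1: 1/d_i1 = 1/f_1 - 1/d_o1 = 1/9 - 1/4 = -0.13889 cm^-1, so d_i1 = -7.200 cm.
With d_i1 < 0 the first image is virtual and lies on the object side; the object distance for lens 2 is d_o2 = 27.5 - (-7.200) = 34.700 cm.
Lens 2: 1/d_i2 = 1/f_2 - 1/d_o2 = 1/4 - 1/(34.700) = 0.22118 cm^-1, so d_i2 = 4.521 cm.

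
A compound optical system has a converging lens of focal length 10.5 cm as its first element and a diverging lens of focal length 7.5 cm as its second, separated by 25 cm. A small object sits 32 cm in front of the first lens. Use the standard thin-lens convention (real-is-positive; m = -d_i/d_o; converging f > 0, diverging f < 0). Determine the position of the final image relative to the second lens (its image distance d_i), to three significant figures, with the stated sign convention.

-4.17 cm

Applying the thin-lens equation to the first lens, 1/10.5 = 1/32 + 1/d_i1, which gives d_i1 = 15.628 cm.
Object distance for lens 2: d_o2 = 25 - 15.628 = 9.372 cm.
Applying the thin-lens equation again with f_2 = -7.5 cm and d_o2 = 9.372 cm gives d_i2 = -4.166 cm.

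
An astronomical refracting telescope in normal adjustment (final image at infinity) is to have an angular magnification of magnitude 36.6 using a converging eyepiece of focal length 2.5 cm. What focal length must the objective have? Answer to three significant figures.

91.5 cm

|M| = f_obj/|f_eye|, so f_obj = |M| x |f_eye| = 36.6 x 2.5 = 91.500 cm.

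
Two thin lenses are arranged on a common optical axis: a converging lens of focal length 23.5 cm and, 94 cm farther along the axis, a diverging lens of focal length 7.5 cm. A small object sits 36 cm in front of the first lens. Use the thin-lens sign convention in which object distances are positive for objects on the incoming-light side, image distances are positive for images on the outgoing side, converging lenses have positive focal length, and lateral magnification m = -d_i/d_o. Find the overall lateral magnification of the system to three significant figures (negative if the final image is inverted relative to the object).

Lens 1: 1/d_i1 = 1/f_1 - 1/d_o1 = 1/23.5 - 1/36 = 0.01478 cm^-1, so d_i1 = 67.680 cm.
m_1 = -(67.680)/36 = -1.8800.
Object distance for lens 2: d_o2 = 94 - 67.680 = 26.320 cm.
Lens 2: 1/d_i2 = 1/f_2 - 1/d_o2 = 1/(-7.5) - 1/(26.320) = -0.17133 cm^-1, so d_i2 = -5.837 cm.
m_2 = -(-5.837)/(26.320) = 0.2218.
The system's lateral magnification is m_1 m_2 = (-1.8800)(0.2218) = -0.4169.

-0.417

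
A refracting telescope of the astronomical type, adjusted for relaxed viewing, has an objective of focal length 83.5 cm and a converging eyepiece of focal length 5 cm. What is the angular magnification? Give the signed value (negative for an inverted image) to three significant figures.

-16.7

M = -f_obj/f_eye = -83.5/(5) = -16.700.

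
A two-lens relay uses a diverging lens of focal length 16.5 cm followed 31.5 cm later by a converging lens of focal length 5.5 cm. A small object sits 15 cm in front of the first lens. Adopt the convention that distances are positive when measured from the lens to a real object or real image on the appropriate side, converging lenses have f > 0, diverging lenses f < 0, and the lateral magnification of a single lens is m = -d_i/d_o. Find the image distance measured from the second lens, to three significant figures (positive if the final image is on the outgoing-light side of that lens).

Lens 1: 1/d_i1 = 1/f_1 - 1/d_o1 = 1/(-16.5) - 1/15 = -0.12727 cm^-1, so d_i1 = -7.857 cm.
The intermediate image is virtual, 7.857 cm to the left of lens 1, so d_o2 = L - d_i1 = 31.5 - (-7.857) = 39.357 cm.
Lens 2: 1/d_i2 = 1/f_2 - 1/d_o2 = 1/5.5 - 1/(39.357) = 0.15641 cm^-1, so d_i2 = 6.393 cm.

6.39 cm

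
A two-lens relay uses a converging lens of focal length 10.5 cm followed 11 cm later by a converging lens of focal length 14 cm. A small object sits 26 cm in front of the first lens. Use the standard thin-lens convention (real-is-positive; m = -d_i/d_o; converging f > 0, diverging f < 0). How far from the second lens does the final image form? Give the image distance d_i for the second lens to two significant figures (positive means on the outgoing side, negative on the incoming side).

First lens: d_i1 = 1/(1/10.5 - 1/26) = 17.613 cm.
This image would form 17.613 cm past lens 1, i.e. 6.613 cm beyond lens 2, so it is a virtual object for lens 2: d_o2 = 11 - 17.613 = -6.613 cm.
Second lens: d_i2 = 1/(1/14 - 1/(-6.613)) = 4.491 cm.

4.5 cm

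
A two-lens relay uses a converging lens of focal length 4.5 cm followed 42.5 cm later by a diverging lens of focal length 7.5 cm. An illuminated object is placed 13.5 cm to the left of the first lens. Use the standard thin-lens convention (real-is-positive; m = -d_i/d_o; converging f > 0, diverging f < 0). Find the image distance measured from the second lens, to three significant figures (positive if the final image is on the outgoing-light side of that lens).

-6.20 cm

Applying the thin-lens equation to the first lens, 1/4.5 = 1/13.5 + 1/d_i1, which gives d_i1 = 6.750 cm.
That image sits 35.750 cm in front of the second lens, so d_o2 = 35.750 cm.
Applying the thin-lens equation again with f_2 = -7.5 cm and d_o2 = 35.750 cm gives d_i2 = -6.199 cm.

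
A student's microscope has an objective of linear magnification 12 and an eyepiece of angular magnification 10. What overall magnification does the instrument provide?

120

The overall magnification of a compound microscope is the product of the objective and eyepiece magnifications:
M = M_obj x M_eye = 12 x 10 = 120.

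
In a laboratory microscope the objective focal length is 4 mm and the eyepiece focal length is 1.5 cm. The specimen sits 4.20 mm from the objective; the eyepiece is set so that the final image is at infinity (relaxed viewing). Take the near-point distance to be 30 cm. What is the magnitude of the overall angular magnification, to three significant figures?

400

Convert to cm: f_obj = 4 mm = 0.4 cm; d_o = 4.20 mm = 0.42 cm.
Objective: 1/d_i = 1/f_obj - 1/d_o = 1/0.4 - 1/0.42 = 0.11905 cm^-1, so d_i = 8.400 cm.
m_obj = -d_i/d_o = -8.400/0.42 = -20.000.
Eyepiece angular magnification (image at infinity): M_eye = D/f_e = 30/1.5 = 20.000.
Overall M = m_obj x M_eye = (-20.000)(20.000) = -400.00.
|M| = 400.00.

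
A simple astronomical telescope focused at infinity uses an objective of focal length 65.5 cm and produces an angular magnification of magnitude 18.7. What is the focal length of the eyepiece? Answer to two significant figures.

|M| = f_obj/f_eye, so f_eye = f_obj/|M| = 65.5/18.7 = 3.503 cm.

3.5 cm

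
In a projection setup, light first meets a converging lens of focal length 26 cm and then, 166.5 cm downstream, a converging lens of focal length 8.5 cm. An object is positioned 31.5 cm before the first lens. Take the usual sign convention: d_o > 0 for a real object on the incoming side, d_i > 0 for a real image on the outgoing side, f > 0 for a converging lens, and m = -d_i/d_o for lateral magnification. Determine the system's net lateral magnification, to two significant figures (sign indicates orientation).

4.4

Lens 1: 1/d_i1 = 1/f_1 - 1/d_o1 = 1/26 - 1/31.5 = 0.00672 cm^-1, so d_i1 = 148.909 cm.
m_1 = -(148.909)/31.5 = -4.7273.
The intermediate image is 148.909 cm to the right of lens 1, so d_o2 = L - d_i1 = 166.5 - 148.909 = 17.591 cm.
Lens 2: 1/d_i2 = 1/f_2 - 1/d_o2 = 1/8.5 - 1/(17.591) = 0.06080 cm^-1, so d_i2 = 16.447 cm.
m_2 = -(16.447)/(17.591) = -0.9350.
Overall magnification: m = m_1 m_2 = 4.4200.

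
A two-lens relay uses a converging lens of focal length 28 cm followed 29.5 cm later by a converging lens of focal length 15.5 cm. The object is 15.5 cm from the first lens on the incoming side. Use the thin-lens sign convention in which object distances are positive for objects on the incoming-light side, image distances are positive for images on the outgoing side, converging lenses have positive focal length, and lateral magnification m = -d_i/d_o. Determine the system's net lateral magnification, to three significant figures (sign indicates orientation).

Applying the thin-lens equation to the first lens, 1/28 = 1/15.5 + 1/d_i1, which gives d_i1 = -34.720 cm.
Its lateral magnification is m_1 = -d_i1/d_o1 = -(-34.720)/15.5 = 2.2400.
With d_i1 < 0 the first image is virtual and lies on the object side; the object distance for lens 2 is d_o2 = 29.5 - (-34.720) = 64.220 cm.
Applying the thin-lens equation again with f_2 = 15.5 cm and d_o2 = 64.220 cm gives d_i2 = 20.431 cm.
m_2 = -(20.431)/(64.220) = -0.3181.
The system's lateral magnification is m_1 m_2 = (2.2400)(-0.3181) = -0.7126.

-0.713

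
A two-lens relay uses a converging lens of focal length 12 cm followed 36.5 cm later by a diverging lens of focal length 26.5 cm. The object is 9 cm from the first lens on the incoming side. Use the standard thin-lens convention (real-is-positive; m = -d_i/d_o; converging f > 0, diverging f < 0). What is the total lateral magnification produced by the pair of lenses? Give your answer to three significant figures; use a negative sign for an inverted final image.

First lens: d_i1 = 1/(1/12 - 1/9) = -36.000 cm.
m_1 = -(-36.000)/9 = 4.0000.
With d_i1 < 0 the first image is virtual and lies on the object side; the object distance for lens 2 is d_o2 = 36.5 - (-36.000) = 72.500 cm.
Second lens: d_i2 = 1/(1/(-26.5) - 1/(72.500)) = -19.407 cm.
m_2 = -(-19.407)/(72.500) = 0.2677.
Overall magnification: m = m_1 m_2 = 1.0707.

1.07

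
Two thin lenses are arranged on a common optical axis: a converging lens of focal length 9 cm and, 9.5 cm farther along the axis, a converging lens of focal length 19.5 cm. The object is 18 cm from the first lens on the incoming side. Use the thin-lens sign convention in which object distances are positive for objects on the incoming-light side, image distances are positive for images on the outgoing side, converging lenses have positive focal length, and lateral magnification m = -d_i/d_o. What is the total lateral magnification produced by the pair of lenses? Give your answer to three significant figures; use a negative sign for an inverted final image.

Applying the thin-lens equation to the first lens, 1/9 = 1/18 + 1/d_i1, which gives d_i1 = 18.000 cm.
Its lateral magnification is m_1 = -d_i1/d_o1 = -(18.000)/18 = -1.0000.
Since 18.000 cm > 9.5 cm, the first image lies past the second lens and serves as a virtual object: d_o2 = L - d_i1 = -8.500 cm.
Applying the thin-lens equation again with f_2 = 19.5 cm and d_o2 = -8.500 cm gives d_i2 = 5.920 cm.
m_2 = -(5.920)/(-8.500) = 0.6964.
Overall magnification: m = m_1 m_2 = -0.6964.

-0.696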